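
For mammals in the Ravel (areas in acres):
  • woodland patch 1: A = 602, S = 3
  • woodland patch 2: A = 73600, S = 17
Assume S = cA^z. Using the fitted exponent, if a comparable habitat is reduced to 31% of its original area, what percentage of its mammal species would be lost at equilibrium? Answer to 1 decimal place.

z = ln(17/3) / ln(73600/602) = 1.7346 / 4.8061 = 0.3609
S_new/S_old = (A_new/A_old)^z = 0.31^0.3609 = exp(0.3609 × -1.1712) = 0.6553
Fraction lost = 1 − 0.6553 = 0.3447

34.5%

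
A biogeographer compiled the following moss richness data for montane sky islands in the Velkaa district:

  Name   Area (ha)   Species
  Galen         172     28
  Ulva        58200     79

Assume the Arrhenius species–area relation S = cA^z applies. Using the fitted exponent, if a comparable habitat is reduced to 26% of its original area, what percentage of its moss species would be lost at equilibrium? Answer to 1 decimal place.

z = ln(79/28) / ln(58200/172) = 1.0372 / 5.8241 = 0.1781
S_new/S_old = (A_new/A_old)^z = 0.26^0.1781 = exp(0.1781 × -1.3471) = 0.7867
Fraction lost = 1 − 0.7867 = 0.2133

21.3%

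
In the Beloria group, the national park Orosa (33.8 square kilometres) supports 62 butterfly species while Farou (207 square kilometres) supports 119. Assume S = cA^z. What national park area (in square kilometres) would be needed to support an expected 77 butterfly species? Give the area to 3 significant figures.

z = ln(119/62) / ln(207/33.8) = 0.6520 / 1.8123 = 0.3598
c = 62 / 33.8^0.3598 = 62 / 3.549 = 17.47
A = (77/17.47)^(1/0.3598) ⇒ ln A = ln(4.407)/0.3598 = 4.1227
A = e^4.1227 ≈ 61.73 square kilometres

61.7 square kilometres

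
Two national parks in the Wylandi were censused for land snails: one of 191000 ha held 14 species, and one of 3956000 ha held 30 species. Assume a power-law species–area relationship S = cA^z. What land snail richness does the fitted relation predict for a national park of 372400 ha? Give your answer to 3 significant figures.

z = ln(30/14) / ln(3956000/191000) = 0.7621 / 3.0307 = 0.2515
c = 14 / 191000^0.2515 = 14 / 21.28 = 0.6578
S₃ = 0.6578 × 372400^0.2515 = 0.6578 × 25.17 ≈ 16.56

16.6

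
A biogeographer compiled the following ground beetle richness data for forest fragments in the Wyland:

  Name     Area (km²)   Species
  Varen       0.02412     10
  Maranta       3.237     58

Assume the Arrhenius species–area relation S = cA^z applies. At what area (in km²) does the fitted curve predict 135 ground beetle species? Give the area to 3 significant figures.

z = ln(58/10) / ln(3.237/0.02412) = 1.7579 / 4.8994 = 0.3588
c = 10 / 0.02412^0.3588 = 10 / 0.2628 = 38.05
A = (135/38.05)^(1/0.3588) ⇒ ln A = ln(3.548)/0.3588 = 3.5293
A = e^3.5293 ≈ 34.1 km²

34.1 km²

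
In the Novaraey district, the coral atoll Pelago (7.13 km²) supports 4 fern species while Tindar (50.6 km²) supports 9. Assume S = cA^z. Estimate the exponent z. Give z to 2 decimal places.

Taking logs: ln S = ln c + z ln A, so z = (ln S₂ − ln S₁)/(ln A₂ − ln A₁).
z = ln(9/4) / ln(50.6/7.13) = ln(2.25) / ln(7.097) = 0.8109 / 1.9596 = 0.4138

0.41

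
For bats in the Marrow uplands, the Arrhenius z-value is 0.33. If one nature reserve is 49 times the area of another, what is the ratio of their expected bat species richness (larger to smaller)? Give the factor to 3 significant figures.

S₂/S₁ = (A₂/A₁)^z = 49^0.33
ln(S₂/S₁) = 0.33 × ln 49 = 0.33 × 3.8918 = 1.2843
S₂/S₁ = e^1.2843 ≈ 3.612

3.61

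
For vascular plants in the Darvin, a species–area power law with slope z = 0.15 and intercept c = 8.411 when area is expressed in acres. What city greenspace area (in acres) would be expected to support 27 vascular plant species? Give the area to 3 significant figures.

2380 acres

27 = 8.411 × A^0.15  ⇒  A^0.15 = 27/8.411 = 3.21
ln A = ln(3.21) / 0.15 = 1.1663 / 0.15 = 7.7753
A = e^7.7753 ≈ 2381 acres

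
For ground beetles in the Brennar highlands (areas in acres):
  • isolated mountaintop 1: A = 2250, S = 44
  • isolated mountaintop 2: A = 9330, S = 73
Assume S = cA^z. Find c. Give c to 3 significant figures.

2.82

z = ln(S₂/S₁) / ln(A₂/A₁) = ln(73/44) / ln(9330/2250) = 0.5063 / 1.4223 = 0.3560
c = S₁ / A₁^z = 44 / 2250^0.3560 = 44 / 15.6 = 2.82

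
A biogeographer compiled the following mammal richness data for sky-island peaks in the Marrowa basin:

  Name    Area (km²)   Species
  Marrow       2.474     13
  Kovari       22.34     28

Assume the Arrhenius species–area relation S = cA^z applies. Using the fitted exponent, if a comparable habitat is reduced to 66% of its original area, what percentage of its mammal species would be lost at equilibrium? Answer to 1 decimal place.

z = ln(28/13) / ln(22.34/2.474) = 0.7673 / 2.2005 = 0.3487
S_new/S_old = (A_new/A_old)^z = 0.66^0.3487 = exp(0.3487 × -0.4155) = 0.8651
Fraction lost = 1 − 0.8651 = 0.1349

13.5%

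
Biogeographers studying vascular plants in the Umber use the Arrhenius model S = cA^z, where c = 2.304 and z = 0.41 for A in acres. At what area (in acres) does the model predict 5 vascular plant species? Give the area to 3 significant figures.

5 = 2.304 × A^0.41  ⇒  A^0.41 = 5/2.304 = 2.17
ln A = ln(2.17) / 0.41 = 0.7748 / 0.41 = 1.8897
A = e^1.8897 ≈ 6.618 acres

6.62 acres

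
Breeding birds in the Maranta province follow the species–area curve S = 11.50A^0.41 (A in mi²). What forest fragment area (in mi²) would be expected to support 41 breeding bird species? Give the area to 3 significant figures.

22.2 mi²

41 = 11.5 × A^0.41  ⇒  A^0.41 = 41/11.5 = 3.565
ln A = ln(3.565) / 0.41 = 1.2712 / 0.41 = 3.1005
A = e^3.1005 ≈ 22.21 mi²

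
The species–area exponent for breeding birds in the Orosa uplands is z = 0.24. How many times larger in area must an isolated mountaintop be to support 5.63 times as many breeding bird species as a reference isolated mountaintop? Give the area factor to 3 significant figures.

1340

(A₂/A₁)^0.24 = 5.63, so A₂/A₁ = 5.63^(1/0.24) = 5.63^4.167
ln(A₂/A₁) = ln 5.63 / 0.24 = 1.7281 / 0.24 = 7.2005
A₂/A₁ = e^7.2005 ≈ 1340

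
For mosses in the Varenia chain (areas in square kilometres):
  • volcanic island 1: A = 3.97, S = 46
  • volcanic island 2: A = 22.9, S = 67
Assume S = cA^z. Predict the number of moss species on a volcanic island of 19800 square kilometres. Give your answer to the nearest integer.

z = ln(67/46) / ln(22.9/3.97) = 0.3761 / 1.7524 = 0.2146
c = 46 / 3.97^0.2146 = 46 / 1.344 = 34.22
S₃ = 34.22 × 19800^0.2146 = 34.22 × 8.357 ≈ 286

286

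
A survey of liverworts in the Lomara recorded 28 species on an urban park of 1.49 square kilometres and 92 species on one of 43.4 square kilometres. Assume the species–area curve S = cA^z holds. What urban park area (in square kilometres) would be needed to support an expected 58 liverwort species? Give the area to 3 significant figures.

11.7 square kilometres

z = ln(92/28) / ln(43.4/1.49) = 1.1896 / 3.3717 = 0.3528
c = 28 / 1.49^0.3528 = 28 / 1.151 = 24.33
A = (58/24.33)^(1/0.3528) ⇒ ln A = ln(2.384)/0.3528 = 2.4629
A = e^2.4629 ≈ 11.74 square kilometres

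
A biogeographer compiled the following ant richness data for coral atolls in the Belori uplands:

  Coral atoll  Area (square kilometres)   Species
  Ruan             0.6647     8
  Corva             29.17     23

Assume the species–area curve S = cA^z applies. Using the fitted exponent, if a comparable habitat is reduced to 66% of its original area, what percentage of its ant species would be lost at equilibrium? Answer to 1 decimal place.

11.0%

z = ln(23/8) / ln(29.17/0.6647) = 1.0561 / 3.7816 = 0.2793
S_new/S_old = (A_new/A_old)^z = 0.66^0.2793 = exp(0.2793 × -0.4155) = 0.8904
Fraction lost = 1 − 0.8904 = 0.1096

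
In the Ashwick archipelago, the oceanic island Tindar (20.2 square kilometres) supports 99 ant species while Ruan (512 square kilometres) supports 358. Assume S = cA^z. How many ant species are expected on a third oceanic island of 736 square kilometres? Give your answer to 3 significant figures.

z = ln(358/99) / ln(512/20.2) = 1.2854 / 3.2326 = 0.3976
c = 99 / 20.2^0.3976 = 99 / 3.304 = 29.96
S₃ = 29.96 × 736^0.3976 = 29.96 × 13.8 ≈ 413.6

414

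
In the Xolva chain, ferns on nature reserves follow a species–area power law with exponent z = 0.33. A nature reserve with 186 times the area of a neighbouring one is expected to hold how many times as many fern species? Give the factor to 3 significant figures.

5.61

S₂/S₁ = (A₂/A₁)^z = 186^0.33
ln(S₂/S₁) = 0.33 × ln 186 = 0.33 × 5.2257 = 1.7245
S₂/S₁ = e^1.7245 ≈ 5.61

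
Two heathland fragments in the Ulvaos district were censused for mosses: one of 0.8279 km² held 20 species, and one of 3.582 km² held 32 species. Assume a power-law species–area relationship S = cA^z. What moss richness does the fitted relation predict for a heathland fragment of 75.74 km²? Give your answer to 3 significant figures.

z = ln(32/20) / ln(3.582/0.8279) = 0.4700 / 1.4648 = 0.3209
c = 20 / 0.8279^0.3209 = 20 / 0.9412 = 21.25
S₃ = 21.25 × 75.74^0.3209 = 21.25 × 4.009 ≈ 85.19

85.2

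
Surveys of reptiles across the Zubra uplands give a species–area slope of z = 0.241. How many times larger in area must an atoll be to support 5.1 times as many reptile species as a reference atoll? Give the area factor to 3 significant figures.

(A₂/A₁)^0.241 = 5.1, so A₂/A₁ = 5.1^(1/0.241) = 5.1^4.149
ln(A₂/A₁) = ln 5.1 / 0.241 = 1.6292 / 0.241 = 6.7603
A₂/A₁ = e^6.7603 ≈ 862.9

863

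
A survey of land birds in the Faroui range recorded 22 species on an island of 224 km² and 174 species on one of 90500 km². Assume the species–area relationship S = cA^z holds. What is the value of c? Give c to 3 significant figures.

z = ln(S₂/S₁) / ln(A₂/A₁) = ln(174/22) / ln(90500/224) = 2.0680 / 6.0015 = 0.3446
c = S₁ / A₁^z = 22 / 224^0.3446 = 22 / 6.454 = 3.408

3.41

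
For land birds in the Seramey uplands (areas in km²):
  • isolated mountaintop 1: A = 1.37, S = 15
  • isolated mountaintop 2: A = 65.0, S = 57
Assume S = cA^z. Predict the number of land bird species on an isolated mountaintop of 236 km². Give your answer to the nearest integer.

89

z = ln(57/15) / ln(65/1.37) = 1.3350 / 3.8596 = 0.3459
c = 15 / 1.37^0.3459 = 15 / 1.115 = 13.45
S₃ = 13.45 × 236^0.3459 = 13.45 × 6.619 ≈ 89.04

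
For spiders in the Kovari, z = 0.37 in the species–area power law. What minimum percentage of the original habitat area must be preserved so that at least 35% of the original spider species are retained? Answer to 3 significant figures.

Need (A_new/A_old)^0.37 = 0.35, so A_new/A_old = 0.35^(1/0.37) = 0.35^2.703
ln(A_new/A_old) = ln 0.35 / 0.37 = -1.0498 / 0.37 = -2.8374
A_new/A_old = e^-2.8374 ≈ 0.05858

5.86%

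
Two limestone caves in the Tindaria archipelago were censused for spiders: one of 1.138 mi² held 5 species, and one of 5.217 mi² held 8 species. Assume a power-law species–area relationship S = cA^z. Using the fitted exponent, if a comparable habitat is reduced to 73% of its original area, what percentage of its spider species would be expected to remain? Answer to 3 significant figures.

z = ln(8/5) / ln(5.217/1.138) = 0.4700 / 1.5227 = 0.3087
S_new/S_old = (A_new/A_old)^z = 0.73^0.3087 = exp(0.3087 × -0.3147) = 0.9074

90.7%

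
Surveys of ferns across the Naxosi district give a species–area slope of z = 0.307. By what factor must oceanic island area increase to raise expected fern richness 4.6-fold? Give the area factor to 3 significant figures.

(A₂/A₁)^0.307 = 4.6, so A₂/A₁ = 4.6^(1/0.307) = 4.6^3.257
ln(A₂/A₁) = ln 4.6 / 0.307 = 1.5261 / 0.307 = 4.9709
A₂/A₁ = e^4.9709 ≈ 144.2

144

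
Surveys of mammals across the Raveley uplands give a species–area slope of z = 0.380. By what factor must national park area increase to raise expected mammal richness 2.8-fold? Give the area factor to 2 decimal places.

15.02

(A₂/A₁)^0.38 = 2.8, so A₂/A₁ = 2.8^(1/0.38) = 2.8^2.632
ln(A₂/A₁) = ln 2.8 / 0.38 = 1.0296 / 0.38 = 2.7095
A₂/A₁ = e^2.7095 ≈ 15.02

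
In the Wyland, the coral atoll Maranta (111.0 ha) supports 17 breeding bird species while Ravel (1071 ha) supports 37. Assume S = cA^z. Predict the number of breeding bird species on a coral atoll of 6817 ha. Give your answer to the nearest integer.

z = ln(37/17) / ln(1071/111) = 0.7777 / 2.2668 = 0.3431
c = 17 / 111^0.3431 = 17 / 5.032 = 3.379
S₃ = 3.379 × 6817^0.3431 = 3.379 × 20.67 ≈ 69.82

70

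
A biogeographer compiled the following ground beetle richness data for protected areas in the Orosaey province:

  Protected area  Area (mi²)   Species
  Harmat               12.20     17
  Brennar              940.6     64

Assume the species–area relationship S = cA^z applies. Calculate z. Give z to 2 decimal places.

Taking logs: ln S = ln c + z ln A, so z = (ln S₂ − ln S₁)/(ln A₂ − ln A₁).
z = ln(64/17) / ln(940.6/12.2) = ln(3.765) / ln(77.1) = 1.3257 / 4.3451 = 0.3051

0.31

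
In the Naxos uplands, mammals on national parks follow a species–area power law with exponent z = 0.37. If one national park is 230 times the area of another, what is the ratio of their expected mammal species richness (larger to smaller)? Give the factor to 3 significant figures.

S₂/S₁ = (A₂/A₁)^z = 230^0.37
ln(S₂/S₁) = 0.37 × ln 230 = 0.37 × 5.4381 = 2.0121
S₂/S₁ = e^2.0121 ≈ 7.479

7.48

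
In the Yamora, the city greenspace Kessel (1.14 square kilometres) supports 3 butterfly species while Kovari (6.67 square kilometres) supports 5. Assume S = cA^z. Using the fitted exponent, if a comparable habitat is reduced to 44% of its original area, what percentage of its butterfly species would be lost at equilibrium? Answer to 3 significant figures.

21.1%

z = ln(5/3) / ln(6.67/1.14) = 0.5108 / 1.7666 = 0.2892
S_new/S_old = (A_new/A_old)^z = 0.44^0.2892 = exp(0.2892 × -0.8210) = 0.7887
Fraction lost = 1 − 0.7887 = 0.2113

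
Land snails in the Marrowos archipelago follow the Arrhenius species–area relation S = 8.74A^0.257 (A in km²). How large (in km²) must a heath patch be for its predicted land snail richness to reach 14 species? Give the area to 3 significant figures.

6.25 km²

14 = 8.74 × A^0.257  ⇒  A^0.257 = 14/8.74 = 1.602
ln A = ln(1.602) / 0.257 = 0.4711 / 0.257 = 1.8333
A = e^1.8333 ≈ 6.254 km²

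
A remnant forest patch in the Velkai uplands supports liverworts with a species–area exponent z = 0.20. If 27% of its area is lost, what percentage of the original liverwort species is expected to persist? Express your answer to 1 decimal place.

93.9%

S_new/S_old = (A_new/A_old)^z = 0.73^0.2
= exp(0.2 × ln 0.73) = exp(0.2 × -0.3147) = exp(-0.0629) ≈ 0.939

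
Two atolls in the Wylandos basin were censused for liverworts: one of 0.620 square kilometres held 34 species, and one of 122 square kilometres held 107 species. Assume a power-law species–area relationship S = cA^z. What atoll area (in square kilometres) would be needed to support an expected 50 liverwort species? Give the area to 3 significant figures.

z = ln(107/34) / ln(122/0.62) = 1.1465 / 5.2821 = 0.2170
c = 34 / 0.62^0.2170 = 34 / 0.9014 = 37.72
A = (50/37.72)^(1/0.2170) ⇒ ln A = ln(1.326)/0.2170 = 1.2988
A = e^1.2988 ≈ 3.665 square kilometres

3.66 square kilometres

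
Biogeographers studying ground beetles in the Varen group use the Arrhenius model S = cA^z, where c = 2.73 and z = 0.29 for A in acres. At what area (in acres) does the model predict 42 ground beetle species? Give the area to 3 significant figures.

12400 acres

42 = 2.73 × A^0.29  ⇒  A^0.29 = 42/2.73 = 15.38
ln A = ln(15.38) / 0.29 = 2.7334 / 0.29 = 9.4254
A = e^9.4254 ≈ 12399 acres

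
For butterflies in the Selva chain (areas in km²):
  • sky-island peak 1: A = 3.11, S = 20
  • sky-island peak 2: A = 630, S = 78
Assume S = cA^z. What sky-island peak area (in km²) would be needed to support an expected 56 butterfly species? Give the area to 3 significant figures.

173 km²

z = ln(78/20) / ln(630/3.11) = 1.3610 / 5.3111 = 0.2563
c = 20 / 3.11^0.2563 = 20 / 1.337 = 14.95
A = (56/14.95)^(1/0.2563) ⇒ ln A = ln(3.745)/0.2563 = 5.1526
A = e^5.1526 ≈ 172.9 km²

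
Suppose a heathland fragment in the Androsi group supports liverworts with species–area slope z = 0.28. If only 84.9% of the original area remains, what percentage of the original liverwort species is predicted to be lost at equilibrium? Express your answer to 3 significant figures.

S_new/S_old = (A_new/A_old)^z = 0.849^0.28
= exp(0.28 × ln 0.849) = exp(0.28 × -0.1637) = exp(-0.0458) ≈ 0.9552
Fraction lost = 1 − 0.9552 = 0.0448

4.48%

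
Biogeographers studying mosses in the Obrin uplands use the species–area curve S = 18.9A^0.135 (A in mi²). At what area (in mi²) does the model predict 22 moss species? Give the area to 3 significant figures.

22 = 18.9 × A^0.135  ⇒  A^0.135 = 22/18.9 = 1.164
ln A = ln(1.164) / 0.135 = 0.1519 / 0.135 = 1.1250
A = e^1.1250 ≈ 3.08 mi²

3.08 mi²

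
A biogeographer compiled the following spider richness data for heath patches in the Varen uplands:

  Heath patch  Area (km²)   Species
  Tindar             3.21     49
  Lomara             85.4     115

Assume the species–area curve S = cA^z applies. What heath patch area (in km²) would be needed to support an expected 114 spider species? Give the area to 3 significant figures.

82.6 km²

z = ln(115/49) / ln(85.4/3.21) = 0.8531 / 3.2811 = 0.2600
c = 49 / 3.21^0.2600 = 49 / 1.354 = 36.18
A = (114/36.18)^(1/0.2600) ⇒ ln A = ln(3.151)/0.2600 = 4.4138
A = e^4.4138 ≈ 82.58 km²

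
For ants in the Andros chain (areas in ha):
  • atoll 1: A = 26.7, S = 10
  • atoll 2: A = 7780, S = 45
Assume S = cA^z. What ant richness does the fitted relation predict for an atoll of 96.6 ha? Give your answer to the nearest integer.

z = ln(45/10) / ln(7780/26.7) = 1.5041 / 5.6746 = 0.2651
c = 10 / 26.7^0.2651 = 10 / 2.388 = 4.187
S₃ = 4.187 × 96.6^0.2651 = 4.187 × 3.358 ≈ 14.06

14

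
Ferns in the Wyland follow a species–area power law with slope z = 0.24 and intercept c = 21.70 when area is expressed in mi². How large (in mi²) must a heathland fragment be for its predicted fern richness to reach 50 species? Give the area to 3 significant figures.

32.4 mi²

50 = 21.7 × A^0.24  ⇒  A^0.24 = 50/21.7 = 2.304
ln A = ln(2.304) / 0.24 = 0.8347 / 0.24 = 3.4780
A = e^3.4780 ≈ 32.39 mi²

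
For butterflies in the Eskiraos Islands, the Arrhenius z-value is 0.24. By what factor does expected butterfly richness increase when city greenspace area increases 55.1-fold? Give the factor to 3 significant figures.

2.62

S₂/S₁ = (A₂/A₁)^z = 55.1^0.24
ln(S₂/S₁) = 0.24 × ln 55.1 = 0.24 × 4.0091 = 0.9622
S₂/S₁ = e^0.9622 ≈ 2.617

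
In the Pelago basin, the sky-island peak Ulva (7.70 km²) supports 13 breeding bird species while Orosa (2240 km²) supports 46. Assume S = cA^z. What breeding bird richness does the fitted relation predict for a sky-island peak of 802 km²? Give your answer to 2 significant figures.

z = ln(46/13) / ln(2240/7.7) = 1.2637 / 5.6730 = 0.2228
c = 13 / 7.7^0.2228 = 13 / 1.576 = 8.25
S₃ = 8.25 × 802^0.2228 = 8.25 × 4.435 ≈ 36.59

37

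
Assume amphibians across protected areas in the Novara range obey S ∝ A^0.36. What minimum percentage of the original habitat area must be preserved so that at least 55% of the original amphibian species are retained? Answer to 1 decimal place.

19.0%

Need (A_new/A_old)^0.36 = 0.55, so A_new/A_old = 0.55^(1/0.36) = 0.55^2.778
ln(A_new/A_old) = ln 0.55 / 0.36 = -0.5978 / 0.36 = -1.6607
A_new/A_old = e^-1.6607 ≈ 0.19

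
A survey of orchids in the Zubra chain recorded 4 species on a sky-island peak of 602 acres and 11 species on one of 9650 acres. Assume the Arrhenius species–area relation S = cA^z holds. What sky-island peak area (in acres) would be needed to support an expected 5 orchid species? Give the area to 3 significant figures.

1110 acres

z = ln(11/4) / ln(9650/602) = 1.0116 / 2.7745 = 0.3646
c = 4 / 602^0.3646 = 4 / 10.32 = 0.3878
A = (5/0.3878)^(1/0.3646) ⇒ ln A = ln(12.89)/0.3646 = 7.0123
A = e^7.0123 ≈ 1110 acres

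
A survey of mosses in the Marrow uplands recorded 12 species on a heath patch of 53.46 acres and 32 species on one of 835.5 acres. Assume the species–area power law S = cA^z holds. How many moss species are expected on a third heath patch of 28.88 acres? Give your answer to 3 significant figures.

9.63

z = ln(32/12) / ln(835.5/53.46) = 0.9808 / 2.7491 = 0.3568
c = 12 / 53.46^0.3568 = 12 / 4.136 = 2.902
S₃ = 2.902 × 28.88^0.3568 = 2.902 × 3.32 ≈ 9.633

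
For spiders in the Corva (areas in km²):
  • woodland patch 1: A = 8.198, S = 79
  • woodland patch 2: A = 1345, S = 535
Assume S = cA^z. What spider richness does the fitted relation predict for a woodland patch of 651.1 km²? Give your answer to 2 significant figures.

z = ln(535/79) / ln(1345/8.198) = 1.9128 / 5.1003 = 0.3750
c = 79 / 8.198^0.3750 = 79 / 2.201 = 35.89
S₃ = 35.89 × 651.1^0.3750 = 35.89 × 11.36 ≈ 407.6

410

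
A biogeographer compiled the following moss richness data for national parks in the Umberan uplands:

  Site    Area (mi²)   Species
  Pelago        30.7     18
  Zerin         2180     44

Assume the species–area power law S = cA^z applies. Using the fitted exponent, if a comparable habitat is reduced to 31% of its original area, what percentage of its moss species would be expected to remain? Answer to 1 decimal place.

z = ln(44/18) / ln(2180/30.7) = 0.8938 / 4.2628 = 0.2097
S_new/S_old = (A_new/A_old)^z = 0.31^0.2097 = exp(0.2097 × -1.1712) = 0.7823

78.2%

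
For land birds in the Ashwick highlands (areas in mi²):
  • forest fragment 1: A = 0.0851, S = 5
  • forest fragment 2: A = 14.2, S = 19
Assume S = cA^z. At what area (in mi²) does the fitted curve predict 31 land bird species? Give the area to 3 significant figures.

92.7 mi²

z = ln(19/5) / ln(14.2/0.0851) = 1.3350 / 5.1172 = 0.2609
c = 5 / 0.0851^0.2609 = 5 / 0.5258 = 9.509
A = (31/9.509)^(1/0.2609) ⇒ ln A = ln(3.26)/0.2609 = 4.5297
A = e^4.5297 ≈ 92.73 mi²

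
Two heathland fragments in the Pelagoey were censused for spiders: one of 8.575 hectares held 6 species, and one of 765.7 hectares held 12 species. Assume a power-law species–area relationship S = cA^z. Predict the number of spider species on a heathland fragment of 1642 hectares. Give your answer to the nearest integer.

z = ln(12/6) / ln(765.7/8.575) = 0.6931 / 4.4919 = 0.1543
c = 6 / 8.575^0.1543 = 6 / 1.393 = 4.307
S₃ = 4.307 × 1642^0.1543 = 4.307 × 3.134 ≈ 13.5

13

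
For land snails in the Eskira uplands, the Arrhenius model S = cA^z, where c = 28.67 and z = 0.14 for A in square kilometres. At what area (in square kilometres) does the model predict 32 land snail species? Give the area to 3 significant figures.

32 = 28.67 × A^0.14  ⇒  A^0.14 = 32/28.67 = 1.116
ln A = ln(1.116) / 0.14 = 0.1099 / 0.14 = 0.7849
A = e^0.7849 ≈ 2.192 square kilometres

2.19 square kilometres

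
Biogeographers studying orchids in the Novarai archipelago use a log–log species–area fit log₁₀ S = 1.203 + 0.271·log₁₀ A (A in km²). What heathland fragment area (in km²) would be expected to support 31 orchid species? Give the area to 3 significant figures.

11.6 km²

31 = 15.96 × A^0.271  ⇒  A^0.271 = 31/15.96 = 1.943
ln A = ln(1.943) / 0.271 = 0.6640 / 0.271 = 2.4501
A = e^2.4501 ≈ 11.59 km²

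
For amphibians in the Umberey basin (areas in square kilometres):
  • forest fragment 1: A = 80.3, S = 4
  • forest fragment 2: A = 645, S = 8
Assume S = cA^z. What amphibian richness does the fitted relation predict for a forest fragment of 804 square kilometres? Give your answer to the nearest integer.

9

z = ln(8/4) / ln(645/80.3) = 0.6931 / 2.0835 = 0.3327
c = 4 / 80.3^0.3327 = 4 / 4.302 = 0.9298
S₃ = 0.9298 × 804^0.3327 = 0.9298 × 9.259 ≈ 8.608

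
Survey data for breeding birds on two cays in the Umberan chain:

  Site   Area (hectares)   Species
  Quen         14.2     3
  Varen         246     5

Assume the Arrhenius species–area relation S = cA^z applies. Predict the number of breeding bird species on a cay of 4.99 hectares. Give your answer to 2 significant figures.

2.5

z = ln(5/3) / ln(246/14.2) = 0.5108 / 2.8521 = 0.1791
c = 3 / 14.2^0.1791 = 3 / 1.608 = 1.865
S₃ = 1.865 × 4.99^0.1791 = 1.865 × 1.334 ≈ 2.488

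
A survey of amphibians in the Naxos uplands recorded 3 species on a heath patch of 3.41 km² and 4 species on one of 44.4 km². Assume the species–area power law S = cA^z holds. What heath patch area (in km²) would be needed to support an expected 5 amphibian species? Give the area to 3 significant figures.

z = ln(4/3) / ln(44.4/3.41) = 0.2877 / 2.5665 = 0.1121
c = 3 / 3.41^0.1121 = 3 / 1.147 = 2.615
A = (5/2.615)^(1/0.1121) ⇒ ln A = ln(1.912)/0.1121 = 5.7840
A = e^5.7840 ≈ 325.1 km²

325 km²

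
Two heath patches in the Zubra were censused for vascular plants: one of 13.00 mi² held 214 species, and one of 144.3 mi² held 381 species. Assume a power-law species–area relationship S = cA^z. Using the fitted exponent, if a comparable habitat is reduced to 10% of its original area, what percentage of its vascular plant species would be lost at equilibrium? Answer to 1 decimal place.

z = ln(381/214) / ln(144.3/13) = 0.5768 / 2.4069 = 0.2396
S_new/S_old = (A_new/A_old)^z = 0.1^0.2396 = exp(0.2396 × -2.3026) = 0.5759
Fraction lost = 1 − 0.5759 = 0.4241

42.4%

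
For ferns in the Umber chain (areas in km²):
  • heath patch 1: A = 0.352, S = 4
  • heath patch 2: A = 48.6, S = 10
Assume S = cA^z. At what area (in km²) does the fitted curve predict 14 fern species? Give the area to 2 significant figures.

300 km²

z = ln(10/4) / ln(48.6/0.352) = 0.9163 / 4.9277 = 0.1859
c = 4 / 0.352^0.1859 = 4 / 0.8235 = 4.857
A = (14/4.857)^(1/0.1859) ⇒ ln A = ln(2.882)/0.1859 = 5.6931
A = e^5.6931 ≈ 296.8 km²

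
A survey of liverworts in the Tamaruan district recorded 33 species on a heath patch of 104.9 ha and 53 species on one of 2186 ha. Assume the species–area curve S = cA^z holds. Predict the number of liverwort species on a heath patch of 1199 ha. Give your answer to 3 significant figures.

48.3

z = ln(53/33) / ln(2186/104.9) = 0.4738 / 3.0368 = 0.1560
c = 33 / 104.9^0.1560 = 33 / 2.067 = 15.97
S₃ = 15.97 × 1199^0.1560 = 15.97 × 3.022 ≈ 48.26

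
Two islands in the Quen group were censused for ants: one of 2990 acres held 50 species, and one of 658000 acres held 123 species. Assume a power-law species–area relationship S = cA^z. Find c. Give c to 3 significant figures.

z = ln(S₂/S₁) / ln(A₂/A₁) = ln(123/50) / ln(658000/2990) = 0.9002 / 5.3939 = 0.1669
c = S₁ / A₁^z = 50 / 2990^0.1669 = 50 / 3.802 = 13.15

13.2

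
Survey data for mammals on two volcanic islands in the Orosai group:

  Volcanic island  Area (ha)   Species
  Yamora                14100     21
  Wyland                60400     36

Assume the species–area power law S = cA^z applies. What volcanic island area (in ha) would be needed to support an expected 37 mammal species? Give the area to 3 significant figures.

z = ln(36/21) / ln(60400/14100) = 0.5390 / 1.4548 = 0.3705
c = 21 / 14100^0.3705 = 21 / 34.45 = 0.6095
A = (37/0.6095)^(1/0.3705) ⇒ ln A = ln(60.71)/0.3705 = 11.0827
A = e^11.0827 ≈ 65036 ha

65000 ha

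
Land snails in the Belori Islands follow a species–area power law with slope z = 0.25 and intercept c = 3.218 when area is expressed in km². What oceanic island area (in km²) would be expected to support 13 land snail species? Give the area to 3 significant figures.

266 km²

13 = 3.218 × A^0.25  ⇒  A^0.25 = 13/3.218 = 4.04
ln A = ln(4.04) / 0.25 = 1.3962 / 0.25 = 5.5848
A = e^5.5848 ≈ 266.3 km²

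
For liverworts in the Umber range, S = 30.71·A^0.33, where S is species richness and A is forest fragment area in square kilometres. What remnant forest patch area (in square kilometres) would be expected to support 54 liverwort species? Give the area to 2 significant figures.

5.5 square kilometres

54 = 30.71 × A^0.33  ⇒  A^0.33 = 54/30.71 = 1.758
ln A = ln(1.758) / 0.33 = 0.5644 / 0.33 = 1.7103
A = e^1.7103 ≈ 5.531 square kilometres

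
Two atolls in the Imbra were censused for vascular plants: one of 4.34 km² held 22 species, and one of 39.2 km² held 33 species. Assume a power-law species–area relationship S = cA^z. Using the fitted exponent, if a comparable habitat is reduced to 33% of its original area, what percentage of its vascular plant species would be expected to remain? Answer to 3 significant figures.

z = ln(33/22) / ln(39.2/4.34) = 0.4055 / 2.2008 = 0.1842
S_new/S_old = (A_new/A_old)^z = 0.33^0.1842 = exp(0.1842 × -1.1087) = 0.8153

81.5%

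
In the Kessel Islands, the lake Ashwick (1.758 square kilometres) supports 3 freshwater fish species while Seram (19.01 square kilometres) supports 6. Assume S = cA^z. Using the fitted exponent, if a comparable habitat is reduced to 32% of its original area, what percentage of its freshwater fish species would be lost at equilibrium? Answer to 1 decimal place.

z = ln(6/3) / ln(19.01/1.758) = 0.6931 / 2.3808 = 0.2911
S_new/S_old = (A_new/A_old)^z = 0.32^0.2911 = exp(0.2911 × -1.1394) = 0.7177
Fraction lost = 1 − 0.7177 = 0.2823

28.2%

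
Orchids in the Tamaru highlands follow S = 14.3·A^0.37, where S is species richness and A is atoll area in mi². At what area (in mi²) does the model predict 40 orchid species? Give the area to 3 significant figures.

16.1 mi²

40 = 14.3 × A^0.37  ⇒  A^0.37 = 40/14.3 = 2.797
ln A = ln(2.797) / 0.37 = 1.0286 / 0.37 = 2.7801
A = e^2.7801 ≈ 16.12 mi²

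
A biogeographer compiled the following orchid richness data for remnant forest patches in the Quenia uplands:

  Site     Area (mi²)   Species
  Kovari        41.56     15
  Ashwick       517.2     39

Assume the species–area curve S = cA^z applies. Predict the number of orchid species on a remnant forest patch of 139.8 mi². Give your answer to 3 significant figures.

23.8

z = ln(39/15) / ln(517.2/41.56) = 0.9555 / 2.5213 = 0.3790
c = 15 / 41.56^0.3790 = 15 / 4.106 = 3.653
S₃ = 3.653 × 139.8^0.3790 = 3.653 × 6.503 ≈ 23.75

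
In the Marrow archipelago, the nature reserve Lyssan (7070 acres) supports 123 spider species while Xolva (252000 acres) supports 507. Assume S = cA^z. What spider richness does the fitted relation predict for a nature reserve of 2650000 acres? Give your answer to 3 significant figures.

1290

z = ln(507/123) / ln(252000/7070) = 1.4163 / 3.5736 = 0.3963
c = 123 / 7070^0.3963 = 123 / 33.55 = 3.666
S₃ = 3.666 × 2650000^0.3963 = 3.666 × 351.4 ≈ 1288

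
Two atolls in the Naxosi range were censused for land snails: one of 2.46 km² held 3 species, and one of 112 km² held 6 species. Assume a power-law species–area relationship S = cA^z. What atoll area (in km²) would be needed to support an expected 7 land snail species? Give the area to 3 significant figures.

z = ln(6/3) / ln(112/2.46) = 0.6931 / 3.8183 = 0.1815
c = 3 / 2.46^0.1815 = 3 / 1.178 = 2.548
A = (7/2.548)^(1/0.1815) ⇒ ln A = ln(2.748)/0.1815 = 5.5677
A = e^5.5677 ≈ 261.8 km²

262 km²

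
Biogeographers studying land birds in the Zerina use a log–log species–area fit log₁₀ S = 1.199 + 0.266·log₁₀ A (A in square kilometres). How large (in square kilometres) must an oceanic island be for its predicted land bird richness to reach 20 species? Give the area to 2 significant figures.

2.4 square kilometres

20 = 15.81 × A^0.266  ⇒  A^0.266 = 20/15.81 = 1.265
ln A = ln(1.265) / 0.266 = 0.2349 / 0.266 = 0.8832
A = e^0.8832 ≈ 2.419 square kilometres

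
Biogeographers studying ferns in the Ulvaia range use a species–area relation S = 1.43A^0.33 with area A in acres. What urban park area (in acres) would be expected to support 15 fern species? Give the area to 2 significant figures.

15 = 1.43 × A^0.33  ⇒  A^0.33 = 15/1.43 = 10.49
ln A = ln(10.49) / 0.33 = 2.3504 / 0.33 = 7.1224
A = e^7.1224 ≈ 1239 acres

1200 acres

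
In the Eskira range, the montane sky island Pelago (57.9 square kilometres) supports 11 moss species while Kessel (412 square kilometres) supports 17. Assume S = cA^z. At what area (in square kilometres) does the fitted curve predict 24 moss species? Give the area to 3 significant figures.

z = ln(17/11) / ln(412/57.9) = 0.4353 / 1.9623 = 0.2218
c = 11 / 57.9^0.2218 = 11 / 2.461 = 4.471
A = (24/4.471)^(1/0.2218) ⇒ ln A = ln(5.368)/0.2218 = 7.5755
A = e^7.5755 ≈ 1950 square kilometres

1950 square kilometres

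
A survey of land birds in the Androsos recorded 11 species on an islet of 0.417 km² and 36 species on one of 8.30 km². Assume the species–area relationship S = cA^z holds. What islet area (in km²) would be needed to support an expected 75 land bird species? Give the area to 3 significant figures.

z = ln(36/11) / ln(8.3/0.417) = 1.1856 / 2.9909 = 0.3964
c = 11 / 0.417^0.3964 = 11 / 0.707 = 15.56
A = (75/15.56)^(1/0.3964) ⇒ ln A = ln(4.82)/0.3964 = 3.9678
A = e^3.9678 ≈ 52.87 km²

52.9 km²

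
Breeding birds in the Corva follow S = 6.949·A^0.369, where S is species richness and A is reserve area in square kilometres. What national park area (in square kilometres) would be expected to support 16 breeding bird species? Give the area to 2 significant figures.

9.6 square kilometres

16 = 6.949 × A^0.369  ⇒  A^0.369 = 16/6.949 = 2.302
ln A = ln(2.302) / 0.369 = 0.8340 / 0.369 = 2.2601
A = e^2.2601 ≈ 9.584 square kilometres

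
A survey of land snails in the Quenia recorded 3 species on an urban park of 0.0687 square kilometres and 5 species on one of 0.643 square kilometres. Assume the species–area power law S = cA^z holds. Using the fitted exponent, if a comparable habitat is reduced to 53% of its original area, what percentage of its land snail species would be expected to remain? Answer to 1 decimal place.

86.5%

z = ln(5/3) / ln(0.643/0.0687) = 0.5108 / 2.2364 = 0.2284
S_new/S_old = (A_new/A_old)^z = 0.53^0.2284 = exp(0.2284 × -0.6349) = 0.865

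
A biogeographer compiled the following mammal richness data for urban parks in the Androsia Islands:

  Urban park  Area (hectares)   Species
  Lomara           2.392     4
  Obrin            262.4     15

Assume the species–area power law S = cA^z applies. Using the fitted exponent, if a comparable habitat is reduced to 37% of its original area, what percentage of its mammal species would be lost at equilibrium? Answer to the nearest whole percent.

24%

z = ln(15/4) / ln(262.4/2.392) = 1.3218 / 4.6977 = 0.2814
S_new/S_old = (A_new/A_old)^z = 0.37^0.2814 = exp(0.2814 × -0.9943) = 0.756
Fraction lost = 1 − 0.756 = 0.244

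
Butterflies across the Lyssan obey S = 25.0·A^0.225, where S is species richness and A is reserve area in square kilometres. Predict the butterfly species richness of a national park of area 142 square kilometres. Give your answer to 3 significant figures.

S = 25 × 142^0.225
ln S = ln 25 + 0.225 × ln 142 = 3.2189 + 0.225 × 4.9558 = 4.3339
S = e^4.3339 ≈ 76.24

76.2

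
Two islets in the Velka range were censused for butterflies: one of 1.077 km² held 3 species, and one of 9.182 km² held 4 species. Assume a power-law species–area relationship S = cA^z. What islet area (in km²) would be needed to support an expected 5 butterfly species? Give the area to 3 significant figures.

z = ln(4/3) / ln(9.182/1.077) = 0.2877 / 2.1431 = 0.1342
c = 3 / 1.077^0.1342 = 3 / 1.01 = 2.97
A = (5/2.97)^(1/0.1342) ⇒ ln A = ln(1.683)/0.1342 = 3.8795
A = e^3.8795 ≈ 48.4 km²

48.4 km²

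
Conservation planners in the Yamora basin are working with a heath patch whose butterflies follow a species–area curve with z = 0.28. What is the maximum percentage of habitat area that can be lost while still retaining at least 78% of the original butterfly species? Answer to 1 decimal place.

58.8%

Need (A_new/A_old)^0.28 = 0.78, so A_new/A_old = 0.78^(1/0.28) = 0.78^3.571
ln(A_new/A_old) = ln 0.78 / 0.28 = -0.2485 / 0.28 = -0.8874
A_new/A_old = e^-0.8874 ≈ 0.4117
Fraction that can be lost = 1 − 0.4117 = 0.5883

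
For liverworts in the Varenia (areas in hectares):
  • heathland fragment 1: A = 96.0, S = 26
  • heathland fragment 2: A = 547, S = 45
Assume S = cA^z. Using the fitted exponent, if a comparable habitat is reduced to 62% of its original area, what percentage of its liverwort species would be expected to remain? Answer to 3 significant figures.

86.0%

z = ln(45/26) / ln(547/96) = 0.5486 / 1.7401 = 0.3152
S_new/S_old = (A_new/A_old)^z = 0.62^0.3152 = exp(0.3152 × -0.4780) = 0.8601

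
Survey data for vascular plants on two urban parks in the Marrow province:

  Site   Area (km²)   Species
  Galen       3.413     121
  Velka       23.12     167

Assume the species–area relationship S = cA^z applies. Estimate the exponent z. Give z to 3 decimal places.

Taking logs: ln S = ln c + z ln A, so z = (ln S₂ − ln S₁)/(ln A₂ − ln A₁).
z = ln(167/121) / ln(23.12/3.413) = ln(1.38) / ln(6.774) = 0.3222 / 1.9131 = 0.1684

0.168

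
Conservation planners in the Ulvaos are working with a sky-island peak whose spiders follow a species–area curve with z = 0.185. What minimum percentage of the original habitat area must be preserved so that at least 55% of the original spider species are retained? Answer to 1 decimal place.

Need (A_new/A_old)^0.185 = 0.55, so A_new/A_old = 0.55^(1/0.185) = 0.55^5.405
ln(A_new/A_old) = ln 0.55 / 0.185 = -0.5978 / 0.185 = -3.2316
A_new/A_old = e^-3.2316 ≈ 0.0395

3.9%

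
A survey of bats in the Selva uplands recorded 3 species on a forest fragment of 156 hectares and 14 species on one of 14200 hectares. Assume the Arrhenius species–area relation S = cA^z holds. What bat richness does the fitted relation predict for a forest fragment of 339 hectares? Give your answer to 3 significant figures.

3.91

z = ln(14/3) / ln(14200/156) = 1.5404 / 4.5111 = 0.3415
c = 3 / 156^0.3415 = 3 / 5.609 = 0.5348
S₃ = 0.5348 × 339^0.3415 = 0.5348 × 7.311 ≈ 3.91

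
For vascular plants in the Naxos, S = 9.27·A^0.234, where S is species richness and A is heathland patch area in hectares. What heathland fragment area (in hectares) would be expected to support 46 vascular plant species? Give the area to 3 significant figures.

46 = 9.27 × A^0.234  ⇒  A^0.234 = 46/9.27 = 4.962
ln A = ln(4.962) / 0.234 = 1.6019 / 0.234 = 6.8455
A = e^6.8455 ≈ 939.7 hectares

940 hectares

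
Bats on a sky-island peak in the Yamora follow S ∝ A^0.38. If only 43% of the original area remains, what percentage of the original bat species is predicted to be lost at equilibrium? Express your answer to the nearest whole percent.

S_new/S_old = (A_new/A_old)^z = 0.43^0.38
= exp(0.38 × ln 0.43) = exp(0.38 × -0.8440) = exp(-0.3207) ≈ 0.7256
Fraction lost = 1 − 0.7256 = 0.2744

27%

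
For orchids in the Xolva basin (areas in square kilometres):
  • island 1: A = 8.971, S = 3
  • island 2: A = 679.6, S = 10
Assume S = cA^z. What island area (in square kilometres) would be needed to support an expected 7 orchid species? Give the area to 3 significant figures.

189 square kilometres

z = ln(10/3) / ln(679.6/8.971) = 1.2040 / 4.3275 = 0.2782
c = 3 / 8.971^0.2782 = 3 / 1.841 = 1.629
A = (7/1.629)^(1/0.2782) ⇒ ln A = ln(4.296)/0.2782 = 5.2395
A = e^5.2395 ≈ 188.6 square kilometres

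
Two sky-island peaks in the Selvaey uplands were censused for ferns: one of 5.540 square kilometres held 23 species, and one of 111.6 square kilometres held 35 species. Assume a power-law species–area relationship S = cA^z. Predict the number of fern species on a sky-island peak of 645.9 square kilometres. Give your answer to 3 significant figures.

z = ln(35/23) / ln(111.6/5.54) = 0.4199 / 3.0029 = 0.1398
c = 23 / 5.54^0.1398 = 23 / 1.27 = 18.1
S₃ = 18.1 × 645.9^0.1398 = 18.1 × 2.471 ≈ 44.74

44.7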